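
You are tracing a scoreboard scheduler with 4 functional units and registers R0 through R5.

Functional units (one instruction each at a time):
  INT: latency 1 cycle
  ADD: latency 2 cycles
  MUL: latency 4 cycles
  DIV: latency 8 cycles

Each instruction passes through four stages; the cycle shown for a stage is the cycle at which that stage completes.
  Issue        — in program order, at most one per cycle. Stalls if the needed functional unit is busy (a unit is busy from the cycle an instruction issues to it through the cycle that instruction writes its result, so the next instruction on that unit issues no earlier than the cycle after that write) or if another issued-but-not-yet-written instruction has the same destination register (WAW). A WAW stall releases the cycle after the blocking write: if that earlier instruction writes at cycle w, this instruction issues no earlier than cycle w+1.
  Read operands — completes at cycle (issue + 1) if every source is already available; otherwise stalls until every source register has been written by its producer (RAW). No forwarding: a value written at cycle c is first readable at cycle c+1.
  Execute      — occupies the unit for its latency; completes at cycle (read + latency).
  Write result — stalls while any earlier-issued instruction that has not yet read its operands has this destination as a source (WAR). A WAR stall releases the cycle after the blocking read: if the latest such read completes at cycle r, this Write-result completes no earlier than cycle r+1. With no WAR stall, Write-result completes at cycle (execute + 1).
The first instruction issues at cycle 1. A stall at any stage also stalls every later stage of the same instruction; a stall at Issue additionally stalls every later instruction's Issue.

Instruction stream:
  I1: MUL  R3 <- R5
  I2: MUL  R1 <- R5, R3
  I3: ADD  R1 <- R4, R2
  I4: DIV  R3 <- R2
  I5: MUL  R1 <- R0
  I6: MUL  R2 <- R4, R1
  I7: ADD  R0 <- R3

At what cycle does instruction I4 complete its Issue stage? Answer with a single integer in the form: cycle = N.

cycle = 16

cycle 1: I1 issues→MUL
cycle 2: I1 reads
cycle 6: I1 exec-done
cycle 7: I1 writes R3
cycle 8: I2 issues→MUL
cycle 9: I2 reads
cycle 13: I2 exec-done
cycle 14: I2 writes R1
cycle 15: I3 issues→ADD
cycle 16: I3 reads; I4 issues→DIV
cycle 17: I4 reads
cycle 18: I3 exec-done
cycle 19: I3 writes R1
cycle 20: I5 issues→MUL
cycle 21: I5 reads
cycle 25: I4 exec-done; I5 exec-done
cycle 26: I4 writes R3; I5 writes R1
cycle 27: I6 issues→MUL
cycle 28: I6 reads; I7 issues→ADD
cycle 29: I7 reads
cycle 31: I7 exec-done
cycle 32: I6 exec-done; I7 writes R0
cycle 33: I6 writes R2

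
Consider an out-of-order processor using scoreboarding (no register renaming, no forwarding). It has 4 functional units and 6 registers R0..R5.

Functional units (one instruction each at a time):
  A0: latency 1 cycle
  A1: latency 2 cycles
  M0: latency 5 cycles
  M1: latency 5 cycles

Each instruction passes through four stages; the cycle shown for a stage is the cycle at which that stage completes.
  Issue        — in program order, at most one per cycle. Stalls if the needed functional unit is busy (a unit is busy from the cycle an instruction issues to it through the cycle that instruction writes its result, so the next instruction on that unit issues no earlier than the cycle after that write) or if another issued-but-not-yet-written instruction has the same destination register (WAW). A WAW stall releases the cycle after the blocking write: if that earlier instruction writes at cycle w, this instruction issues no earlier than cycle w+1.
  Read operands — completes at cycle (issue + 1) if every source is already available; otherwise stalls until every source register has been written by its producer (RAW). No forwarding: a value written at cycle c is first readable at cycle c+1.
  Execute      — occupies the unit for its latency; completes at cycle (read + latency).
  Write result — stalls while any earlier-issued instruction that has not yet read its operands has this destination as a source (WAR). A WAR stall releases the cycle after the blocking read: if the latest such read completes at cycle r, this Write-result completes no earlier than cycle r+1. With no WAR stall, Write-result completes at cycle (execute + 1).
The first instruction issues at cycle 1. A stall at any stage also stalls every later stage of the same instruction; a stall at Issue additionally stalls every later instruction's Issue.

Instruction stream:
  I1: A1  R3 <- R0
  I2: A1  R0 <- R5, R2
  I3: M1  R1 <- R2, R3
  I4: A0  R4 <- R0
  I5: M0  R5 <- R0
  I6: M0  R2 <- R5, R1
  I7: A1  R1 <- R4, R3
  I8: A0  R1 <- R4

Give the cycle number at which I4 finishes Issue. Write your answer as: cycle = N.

cycle = 8

[I1] 1/2/4/5
[I2] 6/7/9/10  (struct: A1 busy until I1 writes@5)
[I3] 7/8/13/14
[I4] 8/11/12/13  (RAW R0: wait I2 write@10)
[I5] 9/11/16/17  (RAW R0: wait I2 write@10)
[I6] 18/19/24/25  (struct: M0 busy until I5 writes@17)
[I7] 19/20/22/23
[I8] 24/25/26/27  (WAW R1: wait I7 write@23)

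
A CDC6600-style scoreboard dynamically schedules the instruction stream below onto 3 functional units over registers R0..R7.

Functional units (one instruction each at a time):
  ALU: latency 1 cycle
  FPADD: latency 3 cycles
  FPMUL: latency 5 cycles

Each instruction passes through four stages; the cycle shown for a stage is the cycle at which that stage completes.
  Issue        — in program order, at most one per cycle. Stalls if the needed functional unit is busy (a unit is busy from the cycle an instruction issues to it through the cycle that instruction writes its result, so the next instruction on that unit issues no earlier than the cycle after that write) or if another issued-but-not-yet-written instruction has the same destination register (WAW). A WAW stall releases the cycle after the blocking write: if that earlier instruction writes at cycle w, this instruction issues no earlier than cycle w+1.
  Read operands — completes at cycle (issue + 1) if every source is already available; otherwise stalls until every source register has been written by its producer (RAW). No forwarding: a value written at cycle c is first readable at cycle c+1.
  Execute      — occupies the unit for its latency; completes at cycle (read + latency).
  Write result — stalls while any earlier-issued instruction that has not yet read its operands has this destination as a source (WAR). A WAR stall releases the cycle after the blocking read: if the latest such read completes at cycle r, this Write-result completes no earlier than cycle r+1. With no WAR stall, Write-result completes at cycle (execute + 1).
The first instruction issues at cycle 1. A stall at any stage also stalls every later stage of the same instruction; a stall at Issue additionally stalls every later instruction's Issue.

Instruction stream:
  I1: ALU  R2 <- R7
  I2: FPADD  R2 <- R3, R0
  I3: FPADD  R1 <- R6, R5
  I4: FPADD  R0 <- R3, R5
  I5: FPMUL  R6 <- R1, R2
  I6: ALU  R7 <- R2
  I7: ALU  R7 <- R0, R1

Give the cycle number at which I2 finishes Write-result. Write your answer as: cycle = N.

cycle = 10

cycle 1: I1 issues→ALU
cycle 2: I1 reads
cycle 3: I1 exec-done
cycle 4: I1 writes R2
cycle 5: I2 issues→FPADD
cycle 6: I2 reads
cycle 9: I2 exec-done
cycle 10: I2 writes R2
cycle 11: I3 issues→FPADD
cycle 12: I3 reads
cycle 15: I3 exec-done
cycle 16: I3 writes R1
cycle 17: I4 issues→FPADD
cycle 18: I4 reads; I5 issues→FPMUL
cycle 19: I5 reads; I6 issues→ALU
cycle 20: I6 reads
cycle 21: I4 exec-done; I6 exec-done
cycle 22: I4 writes R0; I6 writes R7
cycle 23: I7 issues→ALU
cycle 24: I5 exec-done; I7 reads
cycle 25: I5 writes R6; I7 exec-done
cycle 26: I7 writes R7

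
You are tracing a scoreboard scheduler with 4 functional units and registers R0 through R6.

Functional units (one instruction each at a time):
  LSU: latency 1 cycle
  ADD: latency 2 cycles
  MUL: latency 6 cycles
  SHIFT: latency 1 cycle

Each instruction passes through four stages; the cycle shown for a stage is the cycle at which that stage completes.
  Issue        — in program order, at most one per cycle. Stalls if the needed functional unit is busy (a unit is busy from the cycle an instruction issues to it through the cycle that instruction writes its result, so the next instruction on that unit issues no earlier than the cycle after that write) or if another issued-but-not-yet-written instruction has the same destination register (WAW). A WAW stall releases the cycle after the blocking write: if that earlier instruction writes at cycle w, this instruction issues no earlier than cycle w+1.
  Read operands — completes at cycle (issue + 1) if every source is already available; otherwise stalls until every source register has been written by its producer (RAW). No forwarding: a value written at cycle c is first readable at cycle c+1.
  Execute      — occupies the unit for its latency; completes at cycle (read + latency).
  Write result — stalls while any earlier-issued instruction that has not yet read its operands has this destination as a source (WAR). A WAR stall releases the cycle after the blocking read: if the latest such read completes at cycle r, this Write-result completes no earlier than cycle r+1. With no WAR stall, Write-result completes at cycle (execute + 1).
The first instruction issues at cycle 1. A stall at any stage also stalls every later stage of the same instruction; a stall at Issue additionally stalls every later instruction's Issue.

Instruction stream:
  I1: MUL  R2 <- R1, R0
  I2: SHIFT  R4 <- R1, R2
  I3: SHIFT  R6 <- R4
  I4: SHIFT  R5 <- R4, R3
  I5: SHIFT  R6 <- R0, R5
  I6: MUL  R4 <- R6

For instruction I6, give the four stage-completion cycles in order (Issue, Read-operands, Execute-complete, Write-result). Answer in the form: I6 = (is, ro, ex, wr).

I6 = (22, 25, 31, 32)

[1] I1 dispatched to MUL
[2] I1 operands ready · I2 dispatched to SHIFT
[8] I1 complete
[9] R2←I1
[10] I2 operands ready
[11] I2 complete
[12] R4←I2
[13] I3 dispatched to SHIFT
[14] I3 operands ready
[15] I3 complete
[16] R6←I3
[17] I4 dispatched to SHIFT
[18] I4 operands ready
[19] I4 complete
[20] R5←I4
[21] I5 dispatched to SHIFT
[22] I5 operands ready · I6 dispatched to MUL
[23] I5 complete
[24] R6←I5
[25] I6 operands ready
[31] I6 complete
[32] R4←I6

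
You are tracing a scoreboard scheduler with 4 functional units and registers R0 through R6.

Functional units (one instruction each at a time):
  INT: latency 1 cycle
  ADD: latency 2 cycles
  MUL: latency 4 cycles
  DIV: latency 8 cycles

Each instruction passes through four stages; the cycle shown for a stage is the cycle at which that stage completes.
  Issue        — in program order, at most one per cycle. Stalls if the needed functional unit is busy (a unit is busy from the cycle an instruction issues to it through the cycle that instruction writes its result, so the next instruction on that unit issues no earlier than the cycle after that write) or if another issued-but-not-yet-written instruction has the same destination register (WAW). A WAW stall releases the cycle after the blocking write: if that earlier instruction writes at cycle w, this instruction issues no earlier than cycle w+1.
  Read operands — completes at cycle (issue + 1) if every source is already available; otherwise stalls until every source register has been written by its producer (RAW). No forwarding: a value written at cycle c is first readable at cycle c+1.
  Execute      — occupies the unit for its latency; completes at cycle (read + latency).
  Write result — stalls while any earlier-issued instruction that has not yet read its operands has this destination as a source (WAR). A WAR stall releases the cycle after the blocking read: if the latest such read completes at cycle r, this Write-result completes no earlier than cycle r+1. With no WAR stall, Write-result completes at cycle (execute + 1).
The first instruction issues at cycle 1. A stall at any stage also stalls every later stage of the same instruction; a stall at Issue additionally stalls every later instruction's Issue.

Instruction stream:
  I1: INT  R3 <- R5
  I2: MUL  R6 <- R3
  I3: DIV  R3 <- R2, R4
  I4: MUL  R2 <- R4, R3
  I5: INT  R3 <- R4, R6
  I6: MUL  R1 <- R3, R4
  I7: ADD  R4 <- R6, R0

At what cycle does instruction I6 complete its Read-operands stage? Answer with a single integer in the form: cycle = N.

cycle = 23

c1: I1→INT
c2: I1 RO, I2→MUL
c3: I1 EX
c4: I1 WR R3
c5: I2 RO, I3→DIV
c6: I3 RO
c9: I2 EX
c10: I2 WR R6
c11: I4→MUL
c14: I3 EX
c15: I3 WR R3
c16: I4 RO, I5→INT
c17: I5 RO
c18: I5 EX
c19: I5 WR R3
c20: I4 EX
c21: I4 WR R2
c22: I6→MUL
c23: I6 RO, I7→ADD
c24: I7 RO
c26: I7 EX
c27: I6 EX, I7 WR R4
c28: I6 WR R1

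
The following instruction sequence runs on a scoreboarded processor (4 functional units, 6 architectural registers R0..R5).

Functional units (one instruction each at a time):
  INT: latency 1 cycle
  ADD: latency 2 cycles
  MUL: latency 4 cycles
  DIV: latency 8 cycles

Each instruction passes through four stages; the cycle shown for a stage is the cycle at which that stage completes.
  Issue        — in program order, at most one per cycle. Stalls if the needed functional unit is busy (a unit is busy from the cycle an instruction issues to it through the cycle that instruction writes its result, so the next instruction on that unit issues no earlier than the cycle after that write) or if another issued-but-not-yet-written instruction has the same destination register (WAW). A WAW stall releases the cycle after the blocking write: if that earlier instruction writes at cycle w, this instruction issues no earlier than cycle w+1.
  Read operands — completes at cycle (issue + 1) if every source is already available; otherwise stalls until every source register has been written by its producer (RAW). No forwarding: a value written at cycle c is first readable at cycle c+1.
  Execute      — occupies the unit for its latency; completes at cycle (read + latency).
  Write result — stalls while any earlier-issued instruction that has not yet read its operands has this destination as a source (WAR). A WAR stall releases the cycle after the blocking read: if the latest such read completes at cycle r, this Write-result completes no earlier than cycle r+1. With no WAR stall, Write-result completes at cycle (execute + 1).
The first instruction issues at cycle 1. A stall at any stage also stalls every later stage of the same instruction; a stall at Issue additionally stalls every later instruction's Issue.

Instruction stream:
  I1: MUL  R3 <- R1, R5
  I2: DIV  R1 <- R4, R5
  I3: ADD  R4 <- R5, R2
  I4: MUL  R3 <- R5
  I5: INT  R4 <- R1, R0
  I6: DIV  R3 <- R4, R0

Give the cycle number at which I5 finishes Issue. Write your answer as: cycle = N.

I1  is:1  ro:2  ex:6  wr:7
I2  is:2  ro:3  ex:11  wr:12
I3  is:3  ro:4  ex:6  wr:7
I4  is:8  ro:9  ex:13  wr:14  — struct: MUL busy until I1 writes@7
I5  is:9  ro:13  ex:14  wr:15  — RAW R1: wait I2 write@12
I6  is:15  ro:16  ex:24  wr:25  — WAW R3: wait I4 write@14

cycle = 9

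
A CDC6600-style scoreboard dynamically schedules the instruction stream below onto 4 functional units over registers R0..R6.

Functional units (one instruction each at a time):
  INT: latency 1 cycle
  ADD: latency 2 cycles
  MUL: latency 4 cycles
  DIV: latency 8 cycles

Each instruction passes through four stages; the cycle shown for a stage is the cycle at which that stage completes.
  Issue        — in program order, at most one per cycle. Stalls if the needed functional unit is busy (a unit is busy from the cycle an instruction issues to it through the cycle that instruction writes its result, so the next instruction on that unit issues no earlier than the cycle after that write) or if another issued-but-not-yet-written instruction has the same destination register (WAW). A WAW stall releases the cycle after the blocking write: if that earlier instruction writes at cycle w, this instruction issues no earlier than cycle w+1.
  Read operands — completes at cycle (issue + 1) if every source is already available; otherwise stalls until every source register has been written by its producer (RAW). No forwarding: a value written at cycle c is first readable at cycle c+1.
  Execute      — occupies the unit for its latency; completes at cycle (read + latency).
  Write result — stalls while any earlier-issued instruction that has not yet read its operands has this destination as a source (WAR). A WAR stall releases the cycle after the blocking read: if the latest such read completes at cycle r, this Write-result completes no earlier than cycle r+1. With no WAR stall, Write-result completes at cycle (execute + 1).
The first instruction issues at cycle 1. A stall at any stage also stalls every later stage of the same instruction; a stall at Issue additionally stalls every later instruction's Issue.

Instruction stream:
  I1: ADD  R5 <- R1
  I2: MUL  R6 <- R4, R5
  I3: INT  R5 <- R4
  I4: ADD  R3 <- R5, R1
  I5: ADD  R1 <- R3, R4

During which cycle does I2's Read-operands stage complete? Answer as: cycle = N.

cycle = 6

  I1 | 1 | 2 | 4 | 5
  I2 | 2 | 6 | 10 | 11   RAW R5: wait I1 write@5
  I3 | 6 | 7 | 8 | 9   WAW R5: wait I1 write@5
  I4 | 7 | 10 | 12 | 13   RAW R5: wait I3 write@9
  I5 | 14 | 15 | 17 | 18   struct: ADD busy until I4 writes@13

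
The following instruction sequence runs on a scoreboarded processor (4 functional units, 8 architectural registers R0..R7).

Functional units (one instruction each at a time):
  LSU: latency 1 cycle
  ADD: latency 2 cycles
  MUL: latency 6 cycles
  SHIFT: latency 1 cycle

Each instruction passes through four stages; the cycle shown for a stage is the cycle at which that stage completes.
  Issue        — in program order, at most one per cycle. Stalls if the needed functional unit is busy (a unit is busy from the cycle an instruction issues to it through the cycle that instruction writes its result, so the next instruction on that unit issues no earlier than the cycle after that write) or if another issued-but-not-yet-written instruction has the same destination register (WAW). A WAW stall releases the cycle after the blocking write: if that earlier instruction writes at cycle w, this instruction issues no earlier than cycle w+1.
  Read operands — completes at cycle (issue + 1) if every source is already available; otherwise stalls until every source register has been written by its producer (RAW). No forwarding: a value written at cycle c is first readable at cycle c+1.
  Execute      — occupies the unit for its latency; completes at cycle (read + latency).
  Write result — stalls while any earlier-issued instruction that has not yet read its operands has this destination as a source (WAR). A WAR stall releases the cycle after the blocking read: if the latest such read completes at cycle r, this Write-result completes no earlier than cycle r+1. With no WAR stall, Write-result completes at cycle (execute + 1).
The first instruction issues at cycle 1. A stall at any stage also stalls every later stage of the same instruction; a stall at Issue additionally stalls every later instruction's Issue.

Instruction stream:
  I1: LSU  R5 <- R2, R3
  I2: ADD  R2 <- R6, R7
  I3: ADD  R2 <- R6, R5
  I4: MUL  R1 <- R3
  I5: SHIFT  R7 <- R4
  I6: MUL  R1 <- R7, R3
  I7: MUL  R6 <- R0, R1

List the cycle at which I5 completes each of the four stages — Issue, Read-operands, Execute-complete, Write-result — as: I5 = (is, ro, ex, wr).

I1 -> (1, 2, 3, 4)
I2 -> (2, 3, 5, 6)
I3 -> (7, 8, 10, 11)  // struct: ADD busy until I2 writes@6
I4 -> (8, 9, 15, 16)
I5 -> (9, 10, 11, 12)
I6 -> (17, 18, 24, 25)  // struct: MUL busy until I4 writes@16
I7 -> (26, 27, 33, 34)  // struct: MUL busy until I6 writes@25

I5 = (9, 10, 11, 12)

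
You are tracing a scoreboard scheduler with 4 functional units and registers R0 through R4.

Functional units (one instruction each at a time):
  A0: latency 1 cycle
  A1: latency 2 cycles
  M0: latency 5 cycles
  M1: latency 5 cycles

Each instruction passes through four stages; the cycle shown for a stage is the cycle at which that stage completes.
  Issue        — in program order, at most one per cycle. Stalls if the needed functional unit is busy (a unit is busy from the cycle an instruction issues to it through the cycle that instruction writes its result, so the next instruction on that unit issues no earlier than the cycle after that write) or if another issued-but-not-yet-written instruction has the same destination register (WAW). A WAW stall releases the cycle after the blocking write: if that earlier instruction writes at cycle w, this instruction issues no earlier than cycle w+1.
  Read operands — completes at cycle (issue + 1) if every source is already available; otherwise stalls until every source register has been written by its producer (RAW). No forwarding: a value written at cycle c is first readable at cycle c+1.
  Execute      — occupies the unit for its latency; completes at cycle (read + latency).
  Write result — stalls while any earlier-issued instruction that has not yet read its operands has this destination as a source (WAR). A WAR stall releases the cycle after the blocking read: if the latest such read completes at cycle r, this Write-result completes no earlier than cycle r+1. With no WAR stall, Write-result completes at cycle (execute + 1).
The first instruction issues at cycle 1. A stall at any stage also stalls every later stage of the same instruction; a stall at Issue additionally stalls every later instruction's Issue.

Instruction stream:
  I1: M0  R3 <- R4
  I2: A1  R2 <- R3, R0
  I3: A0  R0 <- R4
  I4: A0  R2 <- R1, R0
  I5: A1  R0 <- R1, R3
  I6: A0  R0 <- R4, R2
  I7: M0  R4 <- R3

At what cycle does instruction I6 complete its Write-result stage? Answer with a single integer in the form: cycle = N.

cycle = 22

I1  is:1  ro:2  ex:7  wr:8
I2  is:2  ro:9  ex:11  wr:12  — RAW R3: wait I1 write@8
I3  is:3  ro:4  ex:5  wr:10  — WAR R0: wait I2 read@9
I4  is:13  ro:14  ex:15  wr:16  — WAW R2: wait I2 write@12
I5  is:14  ro:15  ex:17  wr:18
I6  is:19  ro:20  ex:21  wr:22  — WAW R0: wait I5 write@18
I7  is:20  ro:21  ex:26  wr:27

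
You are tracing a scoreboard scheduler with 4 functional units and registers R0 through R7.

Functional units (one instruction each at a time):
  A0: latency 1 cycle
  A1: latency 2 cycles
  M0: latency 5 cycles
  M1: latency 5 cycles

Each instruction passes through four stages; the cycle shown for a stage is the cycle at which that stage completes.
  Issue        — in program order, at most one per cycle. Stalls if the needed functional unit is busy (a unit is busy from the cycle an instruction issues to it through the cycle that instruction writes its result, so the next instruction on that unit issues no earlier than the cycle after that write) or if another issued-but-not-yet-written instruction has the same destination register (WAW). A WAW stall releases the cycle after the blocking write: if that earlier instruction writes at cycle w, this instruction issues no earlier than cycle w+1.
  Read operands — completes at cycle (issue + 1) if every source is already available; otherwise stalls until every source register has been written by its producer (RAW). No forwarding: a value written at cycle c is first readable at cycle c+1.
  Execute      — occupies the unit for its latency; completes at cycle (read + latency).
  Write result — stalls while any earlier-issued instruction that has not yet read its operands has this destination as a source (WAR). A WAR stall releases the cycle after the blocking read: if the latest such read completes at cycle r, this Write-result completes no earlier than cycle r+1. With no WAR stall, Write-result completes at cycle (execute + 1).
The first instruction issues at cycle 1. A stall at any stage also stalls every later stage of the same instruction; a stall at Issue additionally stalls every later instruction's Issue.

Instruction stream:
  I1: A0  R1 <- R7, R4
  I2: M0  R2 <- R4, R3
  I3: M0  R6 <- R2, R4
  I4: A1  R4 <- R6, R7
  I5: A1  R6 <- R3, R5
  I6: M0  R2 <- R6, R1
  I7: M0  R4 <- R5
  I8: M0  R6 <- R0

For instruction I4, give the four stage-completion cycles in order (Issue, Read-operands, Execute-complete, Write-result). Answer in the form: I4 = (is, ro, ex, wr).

I4 = (11, 18, 20, 21)

I1: IS=1 RO=2 EX=3 WR=4
I2: IS=2 RO=3 EX=8 WR=9
I3: IS=10 RO=11 EX=16 WR=17  [struct: M0 busy until I2 writes@9]
I4: IS=11 RO=18 EX=20 WR=21  [RAW R6: wait I3 write@17]
I5: IS=22 RO=23 EX=25 WR=26  [struct: A1 busy until I4 writes@21]
I6: IS=23 RO=27 EX=32 WR=33  [RAW R6: wait I5 write@26]
I7: IS=34 RO=35 EX=40 WR=41  [struct: M0 busy until I6 writes@33]
I8: IS=42 RO=43 EX=48 WR=49  [struct: M0 busy until I7 writes@41]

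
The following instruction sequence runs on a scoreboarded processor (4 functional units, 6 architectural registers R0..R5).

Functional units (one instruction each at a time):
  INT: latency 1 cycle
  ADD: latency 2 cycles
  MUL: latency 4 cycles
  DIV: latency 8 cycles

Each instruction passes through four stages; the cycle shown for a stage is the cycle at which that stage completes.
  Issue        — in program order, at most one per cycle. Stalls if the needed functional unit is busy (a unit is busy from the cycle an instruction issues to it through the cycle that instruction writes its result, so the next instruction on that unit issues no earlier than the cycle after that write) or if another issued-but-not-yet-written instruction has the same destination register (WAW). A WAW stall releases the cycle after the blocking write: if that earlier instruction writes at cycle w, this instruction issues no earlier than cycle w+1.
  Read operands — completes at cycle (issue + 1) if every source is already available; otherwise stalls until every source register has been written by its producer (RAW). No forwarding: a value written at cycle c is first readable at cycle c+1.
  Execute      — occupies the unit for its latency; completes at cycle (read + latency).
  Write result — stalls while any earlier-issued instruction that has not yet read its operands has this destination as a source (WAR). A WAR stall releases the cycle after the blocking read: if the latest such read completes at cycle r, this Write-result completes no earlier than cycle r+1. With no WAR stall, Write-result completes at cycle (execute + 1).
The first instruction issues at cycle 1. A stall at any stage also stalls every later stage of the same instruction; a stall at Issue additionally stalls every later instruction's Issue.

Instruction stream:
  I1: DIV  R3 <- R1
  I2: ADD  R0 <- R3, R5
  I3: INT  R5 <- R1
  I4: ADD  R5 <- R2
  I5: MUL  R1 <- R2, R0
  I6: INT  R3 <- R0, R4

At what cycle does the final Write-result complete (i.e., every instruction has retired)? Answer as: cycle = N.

cycle = 23

I1: IS=1 RO=2 EX=10 WR=11
I2: IS=2 RO=12 EX=14 WR=15  [RAW R3: wait I1 write@11]
I3: IS=3 RO=4 EX=5 WR=13  [WAR R5: wait I2 read@12]
I4: IS=16 RO=17 EX=19 WR=20  [struct: ADD busy until I2 writes@15]
I5: IS=17 RO=18 EX=22 WR=23
I6: IS=18 RO=19 EX=20 WR=21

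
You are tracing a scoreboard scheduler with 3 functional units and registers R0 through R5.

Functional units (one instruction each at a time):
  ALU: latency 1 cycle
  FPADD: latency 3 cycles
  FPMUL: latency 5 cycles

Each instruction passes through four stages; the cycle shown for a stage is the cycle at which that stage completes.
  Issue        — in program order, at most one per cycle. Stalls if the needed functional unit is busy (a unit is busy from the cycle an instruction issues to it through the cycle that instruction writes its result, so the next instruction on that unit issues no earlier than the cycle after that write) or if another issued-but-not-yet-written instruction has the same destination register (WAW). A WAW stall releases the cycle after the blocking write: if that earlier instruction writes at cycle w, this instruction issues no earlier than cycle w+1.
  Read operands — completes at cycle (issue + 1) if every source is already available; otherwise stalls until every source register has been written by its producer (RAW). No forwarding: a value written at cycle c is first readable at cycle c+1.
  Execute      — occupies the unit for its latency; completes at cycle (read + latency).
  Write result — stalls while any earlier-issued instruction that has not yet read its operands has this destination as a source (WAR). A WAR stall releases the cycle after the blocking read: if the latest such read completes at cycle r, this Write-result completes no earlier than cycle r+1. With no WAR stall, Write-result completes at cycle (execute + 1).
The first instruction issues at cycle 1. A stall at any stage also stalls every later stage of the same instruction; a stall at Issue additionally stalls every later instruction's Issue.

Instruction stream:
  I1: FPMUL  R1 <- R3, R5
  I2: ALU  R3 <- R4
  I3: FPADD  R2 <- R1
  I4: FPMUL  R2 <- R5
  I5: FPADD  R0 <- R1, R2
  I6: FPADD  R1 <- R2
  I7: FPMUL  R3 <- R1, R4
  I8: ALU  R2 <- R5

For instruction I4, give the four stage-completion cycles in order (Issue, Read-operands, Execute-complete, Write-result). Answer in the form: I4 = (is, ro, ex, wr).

I4 = (14, 15, 20, 21)

[I1] 1/2/7/8
[I2] 2/3/4/5
[I3] 3/9/12/13  (RAW R1: wait I1 write@8)
[I4] 14/15/20/21  (WAW R2: wait I3 write@13)
[I5] 15/22/25/26  (RAW R2: wait I4 write@21)
[I6] 27/28/31/32  (struct: FPADD busy until I5 writes@26)
[I7] 28/33/38/39  (RAW R1: wait I6 write@32)
[I8] 29/30/31/32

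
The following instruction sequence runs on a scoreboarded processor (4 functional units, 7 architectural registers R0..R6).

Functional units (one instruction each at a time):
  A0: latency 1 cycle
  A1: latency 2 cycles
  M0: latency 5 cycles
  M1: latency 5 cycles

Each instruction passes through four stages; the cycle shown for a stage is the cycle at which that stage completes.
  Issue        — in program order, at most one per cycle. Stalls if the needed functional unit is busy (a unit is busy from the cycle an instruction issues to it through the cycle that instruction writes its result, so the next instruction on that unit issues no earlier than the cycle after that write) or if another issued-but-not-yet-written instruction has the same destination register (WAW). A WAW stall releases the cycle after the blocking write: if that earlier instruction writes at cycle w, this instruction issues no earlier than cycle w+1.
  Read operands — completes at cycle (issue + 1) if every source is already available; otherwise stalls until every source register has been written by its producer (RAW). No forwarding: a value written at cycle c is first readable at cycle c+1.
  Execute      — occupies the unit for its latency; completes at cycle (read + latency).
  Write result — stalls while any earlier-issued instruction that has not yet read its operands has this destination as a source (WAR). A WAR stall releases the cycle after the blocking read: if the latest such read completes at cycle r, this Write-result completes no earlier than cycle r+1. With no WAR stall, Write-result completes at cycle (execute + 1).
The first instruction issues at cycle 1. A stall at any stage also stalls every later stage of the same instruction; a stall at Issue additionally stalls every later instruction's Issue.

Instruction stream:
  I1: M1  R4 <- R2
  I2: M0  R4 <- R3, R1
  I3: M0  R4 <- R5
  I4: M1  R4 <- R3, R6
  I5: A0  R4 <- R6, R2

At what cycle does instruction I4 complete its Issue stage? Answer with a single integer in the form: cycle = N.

I1: IS=1 RO=2 EX=7 WR=8
I2: IS=9 RO=10 EX=15 WR=16  [WAW R4: wait I1 write@8]
I3: IS=17 RO=18 EX=23 WR=24  [struct: M0 busy until I2 writes@16]
I4: IS=25 RO=26 EX=31 WR=32  [WAW R4: wait I3 write@24]
I5: IS=33 RO=34 EX=35 WR=36  [WAW R4: wait I4 write@32]

cycle = 25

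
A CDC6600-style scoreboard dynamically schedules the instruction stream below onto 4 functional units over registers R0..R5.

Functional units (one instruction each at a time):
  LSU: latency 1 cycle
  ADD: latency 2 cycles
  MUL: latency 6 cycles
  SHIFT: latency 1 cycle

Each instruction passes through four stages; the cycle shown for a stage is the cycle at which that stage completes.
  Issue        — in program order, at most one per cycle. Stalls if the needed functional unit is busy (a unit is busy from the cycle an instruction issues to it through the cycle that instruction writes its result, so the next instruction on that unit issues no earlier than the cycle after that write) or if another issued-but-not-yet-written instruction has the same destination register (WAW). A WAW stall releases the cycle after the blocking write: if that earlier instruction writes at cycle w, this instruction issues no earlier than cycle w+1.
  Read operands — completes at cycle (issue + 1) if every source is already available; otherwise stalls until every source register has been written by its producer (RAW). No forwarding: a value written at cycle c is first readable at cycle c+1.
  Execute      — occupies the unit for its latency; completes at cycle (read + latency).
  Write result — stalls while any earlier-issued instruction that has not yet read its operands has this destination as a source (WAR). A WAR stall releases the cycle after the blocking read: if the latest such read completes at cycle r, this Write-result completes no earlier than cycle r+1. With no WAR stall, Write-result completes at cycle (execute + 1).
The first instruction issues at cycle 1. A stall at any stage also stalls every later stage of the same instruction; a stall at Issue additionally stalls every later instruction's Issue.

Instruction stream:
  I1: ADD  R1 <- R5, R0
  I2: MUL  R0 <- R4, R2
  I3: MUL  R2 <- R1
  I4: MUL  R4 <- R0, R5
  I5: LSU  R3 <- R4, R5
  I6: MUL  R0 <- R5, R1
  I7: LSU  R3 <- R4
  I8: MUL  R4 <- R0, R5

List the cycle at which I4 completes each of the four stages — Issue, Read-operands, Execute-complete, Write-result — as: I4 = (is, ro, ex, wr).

[1] issue I1 (ADD)
[2] I1 read-ops · issue I2 (MUL)
[3] I2 read-ops
[4] I1 finished on ADD
[5] I1→R1
[9] I2 finished on MUL
[10] I2→R0
[11] issue I3 (MUL)
[12] I3 read-ops
[18] I3 finished on MUL
[19] I3→R2
[20] issue I4 (MUL)
[21] I4 read-ops · issue I5 (LSU)
[27] I4 finished on MUL
[28] I4→R4
[29] I5 read-ops · issue I6 (MUL)
[30] I5 finished on LSU · I6 read-ops
[31] I5→R3
[32] issue I7 (LSU)
[33] I7 read-ops
[34] I7 finished on LSU
[35] I7→R3
[36] I6 finished on MUL
[37] I6→R0
[38] issue I8 (MUL)
[39] I8 read-ops
[45] I8 finished on MUL
[46] I8→R4

I4 = (20, 21, 27, 28)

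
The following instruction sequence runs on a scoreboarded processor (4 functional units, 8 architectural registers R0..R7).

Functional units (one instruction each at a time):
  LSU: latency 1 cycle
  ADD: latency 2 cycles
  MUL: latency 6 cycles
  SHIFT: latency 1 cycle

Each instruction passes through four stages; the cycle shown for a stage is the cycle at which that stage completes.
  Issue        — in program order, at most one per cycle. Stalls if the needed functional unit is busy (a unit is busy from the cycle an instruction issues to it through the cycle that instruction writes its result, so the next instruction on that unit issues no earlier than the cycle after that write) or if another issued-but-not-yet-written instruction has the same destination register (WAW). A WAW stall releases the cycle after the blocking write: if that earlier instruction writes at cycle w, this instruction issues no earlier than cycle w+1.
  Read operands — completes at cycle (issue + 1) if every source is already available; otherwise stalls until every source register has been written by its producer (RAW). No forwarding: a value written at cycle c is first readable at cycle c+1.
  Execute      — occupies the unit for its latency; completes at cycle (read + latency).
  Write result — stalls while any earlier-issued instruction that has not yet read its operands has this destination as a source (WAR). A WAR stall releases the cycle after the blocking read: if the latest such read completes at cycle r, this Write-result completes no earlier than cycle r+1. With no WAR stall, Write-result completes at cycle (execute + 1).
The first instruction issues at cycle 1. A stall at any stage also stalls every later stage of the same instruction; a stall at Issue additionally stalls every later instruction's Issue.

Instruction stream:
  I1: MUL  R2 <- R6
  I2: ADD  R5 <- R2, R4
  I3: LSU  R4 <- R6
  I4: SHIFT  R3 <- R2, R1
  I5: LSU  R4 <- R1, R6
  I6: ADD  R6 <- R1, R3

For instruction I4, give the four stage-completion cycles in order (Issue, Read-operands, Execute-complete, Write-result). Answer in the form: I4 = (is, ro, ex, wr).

t=1  I1→MUL
t=2  I1 RO | I2→ADD
t=3  I3→LSU
t=4  I3 RO | I4→SHIFT
t=5  I3 EX
t=8  I1 EX
t=9  I1 WR R2
t=10  I2 RO | I4 RO
t=11  I3 WR R4 | I4 EX
t=12  I2 EX | I4 WR R3 | I5→LSU
t=13  I2 WR R5 | I5 RO
t=14  I5 EX | I6→ADD
t=15  I5 WR R4 | I6 RO
t=17  I6 EX
t=18  I6 WR R6

I4 = (4, 10, 11, 12)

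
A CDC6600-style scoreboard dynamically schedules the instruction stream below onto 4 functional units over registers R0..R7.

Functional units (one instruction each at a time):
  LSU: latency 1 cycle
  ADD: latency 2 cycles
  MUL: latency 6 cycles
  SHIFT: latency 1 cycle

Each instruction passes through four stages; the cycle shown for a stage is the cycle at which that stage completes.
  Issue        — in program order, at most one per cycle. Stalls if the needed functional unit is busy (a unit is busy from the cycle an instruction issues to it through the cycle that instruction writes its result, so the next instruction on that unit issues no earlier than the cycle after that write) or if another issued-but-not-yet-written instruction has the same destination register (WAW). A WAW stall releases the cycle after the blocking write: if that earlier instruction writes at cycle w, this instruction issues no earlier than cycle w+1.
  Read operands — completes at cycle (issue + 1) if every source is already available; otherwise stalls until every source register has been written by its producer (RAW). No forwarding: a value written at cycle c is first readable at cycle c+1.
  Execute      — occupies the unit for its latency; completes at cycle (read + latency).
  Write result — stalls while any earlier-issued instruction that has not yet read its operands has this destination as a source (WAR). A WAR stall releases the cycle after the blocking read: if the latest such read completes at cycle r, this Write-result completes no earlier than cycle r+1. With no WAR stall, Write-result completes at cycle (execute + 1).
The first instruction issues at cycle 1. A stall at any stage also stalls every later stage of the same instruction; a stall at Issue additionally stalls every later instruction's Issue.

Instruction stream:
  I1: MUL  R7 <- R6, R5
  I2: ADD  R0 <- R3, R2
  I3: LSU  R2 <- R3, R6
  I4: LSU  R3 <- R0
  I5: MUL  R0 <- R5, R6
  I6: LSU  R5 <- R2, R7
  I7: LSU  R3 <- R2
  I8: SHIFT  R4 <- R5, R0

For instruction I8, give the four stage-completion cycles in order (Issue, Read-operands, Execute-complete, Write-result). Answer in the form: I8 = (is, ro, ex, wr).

[I1] 1/2/8/9
[I2] 2/3/5/6
[I3] 3/4/5/6
[I4] 7/8/9/10  (struct: LSU busy until I3 writes@6)
[I5] 10/11/17/18  (struct: MUL busy until I1 writes@9)
[I6] 11/12/13/14
[I7] 15/16/17/18  (struct: LSU busy until I6 writes@14)
[I8] 16/19/20/21  (RAW R0: wait I5 write@18)

I8 = (16, 19, 20, 21)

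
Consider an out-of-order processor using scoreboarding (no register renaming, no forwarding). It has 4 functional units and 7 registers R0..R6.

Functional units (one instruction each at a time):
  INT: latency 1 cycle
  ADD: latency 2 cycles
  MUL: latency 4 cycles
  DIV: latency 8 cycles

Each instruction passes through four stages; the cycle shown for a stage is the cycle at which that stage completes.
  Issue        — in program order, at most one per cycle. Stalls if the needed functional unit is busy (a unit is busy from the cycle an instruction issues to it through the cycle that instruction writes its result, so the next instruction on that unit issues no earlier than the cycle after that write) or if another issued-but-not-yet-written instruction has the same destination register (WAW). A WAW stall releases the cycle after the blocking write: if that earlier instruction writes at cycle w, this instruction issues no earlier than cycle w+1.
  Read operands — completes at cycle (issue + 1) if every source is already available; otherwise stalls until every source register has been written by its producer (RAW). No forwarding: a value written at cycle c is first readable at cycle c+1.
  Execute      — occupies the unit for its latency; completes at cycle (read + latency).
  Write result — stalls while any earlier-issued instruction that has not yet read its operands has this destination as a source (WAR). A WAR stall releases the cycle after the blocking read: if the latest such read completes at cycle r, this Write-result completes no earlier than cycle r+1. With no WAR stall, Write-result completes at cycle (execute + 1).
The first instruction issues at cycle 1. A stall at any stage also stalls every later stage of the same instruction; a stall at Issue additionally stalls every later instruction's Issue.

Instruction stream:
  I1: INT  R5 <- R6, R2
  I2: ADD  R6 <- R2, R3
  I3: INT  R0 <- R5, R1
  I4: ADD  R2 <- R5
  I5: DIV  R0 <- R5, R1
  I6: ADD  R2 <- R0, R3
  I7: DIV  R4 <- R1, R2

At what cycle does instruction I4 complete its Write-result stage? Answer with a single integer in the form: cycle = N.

t=1  issue I1 (INT)
t=2  I1 read-ops | issue I2 (ADD)
t=3  I1 finished on INT | I2 read-ops
t=4  I1→R5
t=5  I2 finished on ADD | issue I3 (INT)
t=6  I2→R6 | I3 read-ops
t=7  I3 finished on INT | issue I4 (ADD)
t=8  I3→R0 | I4 read-ops
t=9  issue I5 (DIV)
t=10  I4 finished on ADD | I5 read-ops
t=11  I4→R2
t=12  issue I6 (ADD)
t=18  I5 finished on DIV
t=19  I5→R0
t=20  I6 read-ops | issue I7 (DIV)
t=22  I6 finished on ADD
t=23  I6→R2
t=24  I7 read-ops
t=32  I7 finished on DIV
t=33  I7→R4

cycle = 11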